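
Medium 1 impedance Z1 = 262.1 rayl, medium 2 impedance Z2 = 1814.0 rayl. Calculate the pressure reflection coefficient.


Given values:
  Z1 = 262.1 rayl, Z2 = 1814.0 rayl
Formula: R = (Z2 - Z1) / (Z2 + Z1)
Numerator: Z2 - Z1 = 1814.0 - 262.1 = 1551.9
Denominator: Z2 + Z1 = 1814.0 + 262.1 = 2076.1
R = 1551.9 / 2076.1 = 0.7475

0.7475


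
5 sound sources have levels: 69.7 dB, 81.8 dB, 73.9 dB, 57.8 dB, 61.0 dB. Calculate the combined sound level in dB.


Formula: L_total = 10 * log10( sum(10^(Li/10)) )
  Source 1: 10^(69.7/10) = 9332543.008
  Source 2: 10^(81.8/10) = 151356124.8436
  Source 3: 10^(73.9/10) = 24547089.1569
  Source 4: 10^(57.8/10) = 602559.5861
  Source 5: 10^(61.0/10) = 1258925.4118
Sum of linear values = 187097242.0064
L_total = 10 * log10(187097242.0064) = 82.72

82.72 dB


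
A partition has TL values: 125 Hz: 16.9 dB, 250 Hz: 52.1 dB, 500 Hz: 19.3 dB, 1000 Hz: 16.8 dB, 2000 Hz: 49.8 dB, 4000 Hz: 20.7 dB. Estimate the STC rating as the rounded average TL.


Given TL values at each frequency:
  125 Hz: 16.9 dB
  250 Hz: 52.1 dB
  500 Hz: 19.3 dB
  1000 Hz: 16.8 dB
  2000 Hz: 49.8 dB
  4000 Hz: 20.7 dB
Formula: STC ~ round(average of TL values)
Sum = 16.9 + 52.1 + 19.3 + 16.8 + 49.8 + 20.7 = 175.6
Average = 175.6 / 6 = 29.27
Rounded: 29

29


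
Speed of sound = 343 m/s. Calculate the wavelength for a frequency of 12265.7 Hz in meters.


Given values:
  c = 343 m/s, f = 12265.7 Hz
Formula: lambda = c / f
lambda = 343 / 12265.7
lambda = 0.028

0.028 m


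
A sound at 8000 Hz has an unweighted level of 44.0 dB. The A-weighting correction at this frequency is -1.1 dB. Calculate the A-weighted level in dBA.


Given values:
  SPL = 44.0 dB
  A-weighting at 8000 Hz = -1.1 dB
Formula: L_A = SPL + A_weight
L_A = 44.0 + (-1.1)
L_A = 42.9

42.9 dBA


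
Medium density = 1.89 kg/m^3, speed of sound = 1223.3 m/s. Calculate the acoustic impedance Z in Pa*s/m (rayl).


Given values:
  rho = 1.89 kg/m^3
  c = 1223.3 m/s
Formula: Z = rho * c
Z = 1.89 * 1223.3
Z = 2312.04

2312.04 rayl


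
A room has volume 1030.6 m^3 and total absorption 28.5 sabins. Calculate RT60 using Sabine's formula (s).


Given values:
  V = 1030.6 m^3
  A = 28.5 sabins
Formula: RT60 = 0.161 * V / A
Numerator: 0.161 * 1030.6 = 165.9266
RT60 = 165.9266 / 28.5 = 5.822

5.822 s


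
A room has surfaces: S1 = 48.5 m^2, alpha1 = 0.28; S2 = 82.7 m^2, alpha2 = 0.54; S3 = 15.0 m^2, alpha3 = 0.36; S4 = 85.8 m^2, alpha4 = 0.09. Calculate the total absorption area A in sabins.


Given surfaces:
  Surface 1: 48.5 * 0.28 = 13.58
  Surface 2: 82.7 * 0.54 = 44.658
  Surface 3: 15.0 * 0.36 = 5.4
  Surface 4: 85.8 * 0.09 = 7.722
Formula: A = sum(Si * alpha_i)
A = 13.58 + 44.658 + 5.4 + 7.722
A = 71.36

71.36 sabins


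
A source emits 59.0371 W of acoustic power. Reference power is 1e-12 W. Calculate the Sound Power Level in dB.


Given values:
  W = 59.0371 W
  W_ref = 1e-12 W
Formula: SWL = 10 * log10(W / W_ref)
Compute ratio: W / W_ref = 59037100000000
Compute log10: log10(59037100000000) = 13.771125
Multiply: SWL = 10 * 13.771125 = 137.71

137.71 dB


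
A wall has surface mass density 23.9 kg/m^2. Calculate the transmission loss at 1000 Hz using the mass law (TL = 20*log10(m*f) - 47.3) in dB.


Given values:
  m = 23.9 kg/m^2, f = 1000 Hz
Formula: TL = 20 * log10(m * f) - 47.3
Compute m * f = 23.9 * 1000 = 23900.0
Compute log10(23900.0) = 4.378398
Compute 20 * 4.378398 = 87.568
TL = 87.568 - 47.3 = 40.27

40.27 dB


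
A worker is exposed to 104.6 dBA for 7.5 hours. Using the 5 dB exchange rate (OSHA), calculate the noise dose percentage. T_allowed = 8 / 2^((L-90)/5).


Given values:
  L = 104.6 dBA, T = 7.5 hours
Formula: T_allowed = 8 / 2^((L - 90) / 5)
Compute exponent: (104.6 - 90) / 5 = 2.92
Compute 2^(2.92) = 7.568461
T_allowed = 8 / 7.568461 = 1.057018 hours
Dose = (T / T_allowed) * 100
Dose = (7.5 / 1.057018) * 100 = 709.54

709.54 %


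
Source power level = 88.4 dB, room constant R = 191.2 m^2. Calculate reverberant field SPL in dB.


Given values:
  Lw = 88.4 dB, R = 191.2 m^2
Formula: SPL = Lw + 10 * log10(4 / R)
Compute 4 / R = 4 / 191.2 = 0.020921
Compute 10 * log10(0.020921) = -16.7942
SPL = 88.4 + (-16.7942) = 71.61

71.61 dB


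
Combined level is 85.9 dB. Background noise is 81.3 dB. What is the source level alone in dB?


Given values:
  L_total = 85.9 dB, L_bg = 81.3 dB
Formula: L_source = 10 * log10(10^(L_total/10) - 10^(L_bg/10))
Convert to linear:
  10^(85.9/10) = 389045144.9943
  10^(81.3/10) = 134896288.2592
Difference: 389045144.9943 - 134896288.2592 = 254148856.7351
L_source = 10 * log10(254148856.7351) = 84.05

84.05 dB


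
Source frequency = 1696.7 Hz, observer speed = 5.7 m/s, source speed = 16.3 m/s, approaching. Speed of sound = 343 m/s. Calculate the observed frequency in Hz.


Given values:
  f_s = 1696.7 Hz, v_o = 5.7 m/s, v_s = 16.3 m/s
  Direction: approaching
Formula: f_o = f_s * (c + v_o) / (c - v_s)
Numerator: c + v_o = 343 + 5.7 = 348.7
Denominator: c - v_s = 343 - 16.3 = 326.7
f_o = 1696.7 * 348.7 / 326.7 = 1810.96

1810.96 Hz


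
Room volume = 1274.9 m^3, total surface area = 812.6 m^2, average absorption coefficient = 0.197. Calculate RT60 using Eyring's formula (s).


Given values:
  V = 1274.9 m^3, S = 812.6 m^2, alpha = 0.197
Formula: RT60 = 0.161 * V / (-S * ln(1 - alpha))
Compute ln(1 - 0.197) = ln(0.803) = -0.219401
Denominator: -812.6 * -0.219401 = 178.2853
Numerator: 0.161 * 1274.9 = 205.2589
RT60 = 205.2589 / 178.2853 = 1.151

1.151 s


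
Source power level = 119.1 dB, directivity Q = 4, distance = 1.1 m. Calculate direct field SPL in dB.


Given values:
  Lw = 119.1 dB, Q = 4, r = 1.1 m
Formula: SPL = Lw + 10 * log10(Q / (4 * pi * r^2))
Compute 4 * pi * r^2 = 4 * pi * 1.1^2 = 15.2053
Compute Q / denom = 4 / 15.2053 = 0.26306617
Compute 10 * log10(0.26306617) = -5.7993
SPL = 119.1 + (-5.7993) = 113.3

113.3 dB


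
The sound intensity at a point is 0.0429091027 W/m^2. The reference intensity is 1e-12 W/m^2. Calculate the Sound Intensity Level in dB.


Given values:
  I = 0.0429091027 W/m^2
  I_ref = 1e-12 W/m^2
Formula: SIL = 10 * log10(I / I_ref)
Compute ratio: I / I_ref = 42909102700
Compute log10: log10(42909102700) = 10.632549
Multiply: SIL = 10 * 10.632549 = 106.33

106.33 dB


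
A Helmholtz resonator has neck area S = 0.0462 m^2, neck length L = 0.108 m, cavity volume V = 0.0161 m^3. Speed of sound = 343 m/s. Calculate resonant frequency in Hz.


Given values:
  S = 0.0462 m^2, L = 0.108 m, V = 0.0161 m^3, c = 343 m/s
Formula: f = (c / (2*pi)) * sqrt(S / (V * L))
Compute V * L = 0.0161 * 0.108 = 0.0017388
Compute S / (V * L) = 0.0462 / 0.0017388 = 26.57
Compute sqrt(26.57) = 5.15461
Compute c / (2*pi) = 343 / 6.283185 = 54.590148
f = 54.590148 * 5.15461 = 281.39

281.39 Hz


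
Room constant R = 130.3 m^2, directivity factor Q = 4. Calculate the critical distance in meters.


Given values:
  R = 130.3 m^2, Q = 4
Formula: d_c = 0.141 * sqrt(Q * R)
Compute Q * R = 4 * 130.3 = 521.2
Compute sqrt(521.2) = 22.8298
d_c = 0.141 * 22.8298 = 3.219

3.219 m


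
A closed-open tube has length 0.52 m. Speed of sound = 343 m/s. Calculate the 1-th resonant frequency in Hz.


Given values:
  Tube type: closed-open, L = 0.52 m, c = 343 m/s, n = 1
Formula: f_n = (2n - 1) * c / (4 * L)
Compute 2n - 1 = 2*1 - 1 = 1
Compute 4 * L = 4 * 0.52 = 2.08
f = 1 * 343 / 2.08
f = 164.9

164.9 Hz


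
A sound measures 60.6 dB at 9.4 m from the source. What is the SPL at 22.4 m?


Given values:
  SPL1 = 60.6 dB, r1 = 9.4 m, r2 = 22.4 m
Formula: SPL2 = SPL1 - 20 * log10(r2 / r1)
Compute ratio: r2 / r1 = 22.4 / 9.4 = 2.383
Compute log10: log10(2.383) = 0.377124
Compute drop: 20 * 0.377124 = 7.5425
SPL2 = 60.6 - 7.5425 = 53.06

53.06 dB


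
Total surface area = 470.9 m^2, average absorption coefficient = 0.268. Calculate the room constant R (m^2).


Given values:
  S = 470.9 m^2, alpha = 0.268
Formula: R = S * alpha / (1 - alpha)
Numerator: 470.9 * 0.268 = 126.2012
Denominator: 1 - 0.268 = 0.732
R = 126.2012 / 0.732 = 172.41

172.41 m^2


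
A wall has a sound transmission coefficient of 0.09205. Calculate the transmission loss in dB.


Given values:
  tau = 0.09205
Formula: TL = 10 * log10(1 / tau)
Compute 1 / tau = 1 / 0.09205 = 10.8637
Compute log10(10.8637) = 1.035978
TL = 10 * 1.035978 = 10.36

10.36 dB


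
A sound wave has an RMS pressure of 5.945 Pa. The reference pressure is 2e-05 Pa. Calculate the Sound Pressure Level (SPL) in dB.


Given values:
  p = 5.945 Pa
  p_ref = 2e-05 Pa
Formula: SPL = 20 * log10(p / p_ref)
Compute ratio: p / p_ref = 5.945 / 2e-05 = 297250
Compute log10: log10(297250) = 5.473122
Multiply: SPL = 20 * 5.473122 = 109.46

109.46 dB


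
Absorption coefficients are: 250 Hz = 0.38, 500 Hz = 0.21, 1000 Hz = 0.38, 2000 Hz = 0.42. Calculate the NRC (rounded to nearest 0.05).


Given values:
  a_250 = 0.38, a_500 = 0.21
  a_1000 = 0.38, a_2000 = 0.42
Formula: NRC = (a250 + a500 + a1000 + a2000) / 4
Sum = 0.38 + 0.21 + 0.38 + 0.42 = 1.39
NRC = 1.39 / 4 = 0.3475
Rounded to nearest 0.05: 0.35

0.35


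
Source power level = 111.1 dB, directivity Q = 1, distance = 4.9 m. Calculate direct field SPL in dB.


Given values:
  Lw = 111.1 dB, Q = 1, r = 4.9 m
Formula: SPL = Lw + 10 * log10(Q / (4 * pi * r^2))
Compute 4 * pi * r^2 = 4 * pi * 4.9^2 = 301.7186
Compute Q / denom = 1 / 301.7186 = 0.00331435
Compute 10 * log10(0.00331435) = -24.796
SPL = 111.1 + (-24.796) = 86.3

86.3 dB


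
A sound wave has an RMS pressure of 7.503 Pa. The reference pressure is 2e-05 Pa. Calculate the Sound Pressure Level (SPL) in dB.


Given values:
  p = 7.503 Pa
  p_ref = 2e-05 Pa
Formula: SPL = 20 * log10(p / p_ref)
Compute ratio: p / p_ref = 7.503 / 2e-05 = 375150
Compute log10: log10(375150) = 5.574205
Multiply: SPL = 20 * 5.574205 = 111.48

111.48 dB


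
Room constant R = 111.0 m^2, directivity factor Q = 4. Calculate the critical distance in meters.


Given values:
  R = 111.0 m^2, Q = 4
Formula: d_c = 0.141 * sqrt(Q * R)
Compute Q * R = 4 * 111.0 = 444.0
Compute sqrt(444.0) = 21.0713
d_c = 0.141 * 21.0713 = 2.971

2.971 m


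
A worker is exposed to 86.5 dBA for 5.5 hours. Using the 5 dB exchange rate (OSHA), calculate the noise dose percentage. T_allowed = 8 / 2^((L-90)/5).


Given values:
  L = 86.5 dBA, T = 5.5 hours
Formula: T_allowed = 8 / 2^((L - 90) / 5)
Compute exponent: (86.5 - 90) / 5 = -0.7
Compute 2^(-0.7) = 0.615572
T_allowed = 8 / 0.615572 = 12.996043 hours
Dose = (T / T_allowed) * 100
Dose = (5.5 / 12.996043) * 100 = 42.32

42.32 %


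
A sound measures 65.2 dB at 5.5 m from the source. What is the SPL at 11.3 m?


Given values:
  SPL1 = 65.2 dB, r1 = 5.5 m, r2 = 11.3 m
Formula: SPL2 = SPL1 - 20 * log10(r2 / r1)
Compute ratio: r2 / r1 = 11.3 / 5.5 = 2.0545
Compute log10: log10(2.0545) = 0.312706
Compute drop: 20 * 0.312706 = 6.2541
SPL2 = 65.2 - 6.2541 = 58.95

58.95 dB


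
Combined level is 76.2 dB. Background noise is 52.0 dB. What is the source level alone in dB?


Given values:
  L_total = 76.2 dB, L_bg = 52.0 dB
Formula: L_source = 10 * log10(10^(L_total/10) - 10^(L_bg/10))
Convert to linear:
  10^(76.2/10) = 41686938.347
  10^(52.0/10) = 158489.3192
Difference: 41686938.347 - 158489.3192 = 41528449.0278
L_source = 10 * log10(41528449.0278) = 76.18

76.18 dB


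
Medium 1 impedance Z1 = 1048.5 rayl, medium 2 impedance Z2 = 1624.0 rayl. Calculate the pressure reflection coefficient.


Given values:
  Z1 = 1048.5 rayl, Z2 = 1624.0 rayl
Formula: R = (Z2 - Z1) / (Z2 + Z1)
Numerator: Z2 - Z1 = 1624.0 - 1048.5 = 575.5
Denominator: Z2 + Z1 = 1624.0 + 1048.5 = 2672.5
R = 575.5 / 2672.5 = 0.2153

0.2153


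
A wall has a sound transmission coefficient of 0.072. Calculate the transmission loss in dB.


Given values:
  tau = 0.072
Formula: TL = 10 * log10(1 / tau)
Compute 1 / tau = 1 / 0.072 = 13.8889
Compute log10(13.8889) = 1.142668
TL = 10 * 1.142668 = 11.43

11.43 dB


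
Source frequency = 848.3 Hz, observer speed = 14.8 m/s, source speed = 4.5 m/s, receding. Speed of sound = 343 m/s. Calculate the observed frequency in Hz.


Given values:
  f_s = 848.3 Hz, v_o = 14.8 m/s, v_s = 4.5 m/s
  Direction: receding
Formula: f_o = f_s * (c - v_o) / (c + v_s)
Numerator: c - v_o = 343 - 14.8 = 328.2
Denominator: c + v_s = 343 + 4.5 = 347.5
f_o = 848.3 * 328.2 / 347.5 = 801.19

801.19 Hz


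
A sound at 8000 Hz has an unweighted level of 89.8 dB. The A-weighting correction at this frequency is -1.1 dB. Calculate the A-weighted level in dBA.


Given values:
  SPL = 89.8 dB
  A-weighting at 8000 Hz = -1.1 dB
Formula: L_A = SPL + A_weight
L_A = 89.8 + (-1.1)
L_A = 88.7

88.7 dBA


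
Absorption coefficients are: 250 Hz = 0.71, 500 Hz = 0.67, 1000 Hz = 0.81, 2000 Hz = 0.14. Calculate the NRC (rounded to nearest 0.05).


Given values:
  a_250 = 0.71, a_500 = 0.67
  a_1000 = 0.81, a_2000 = 0.14
Formula: NRC = (a250 + a500 + a1000 + a2000) / 4
Sum = 0.71 + 0.67 + 0.81 + 0.14 = 2.33
NRC = 2.33 / 4 = 0.5825
Rounded to nearest 0.05: 0.6

0.6


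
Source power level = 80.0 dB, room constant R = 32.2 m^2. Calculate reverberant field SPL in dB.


Given values:
  Lw = 80.0 dB, R = 32.2 m^2
Formula: SPL = Lw + 10 * log10(4 / R)
Compute 4 / R = 4 / 32.2 = 0.124224
Compute 10 * log10(0.124224) = -9.0579
SPL = 80.0 + (-9.0579) = 70.94

70.94 dB


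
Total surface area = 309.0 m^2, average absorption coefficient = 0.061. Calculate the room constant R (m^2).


Given values:
  S = 309.0 m^2, alpha = 0.061
Formula: R = S * alpha / (1 - alpha)
Numerator: 309.0 * 0.061 = 18.849
Denominator: 1 - 0.061 = 0.939
R = 18.849 / 0.939 = 20.07

20.07 m^2


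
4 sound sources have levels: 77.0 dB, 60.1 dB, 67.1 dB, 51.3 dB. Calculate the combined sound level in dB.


Formula: L_total = 10 * log10( sum(10^(Li/10)) )
  Source 1: 10^(77.0/10) = 50118723.3627
  Source 2: 10^(60.1/10) = 1023292.9923
  Source 3: 10^(67.1/10) = 5128613.8399
  Source 4: 10^(51.3/10) = 134896.2883
Sum of linear values = 56405526.4832
L_total = 10 * log10(56405526.4832) = 77.51

77.51 dB


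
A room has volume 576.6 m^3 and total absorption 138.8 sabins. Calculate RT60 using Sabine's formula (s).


Given values:
  V = 576.6 m^3
  A = 138.8 sabins
Formula: RT60 = 0.161 * V / A
Numerator: 0.161 * 576.6 = 92.8326
RT60 = 92.8326 / 138.8 = 0.669

0.669 s


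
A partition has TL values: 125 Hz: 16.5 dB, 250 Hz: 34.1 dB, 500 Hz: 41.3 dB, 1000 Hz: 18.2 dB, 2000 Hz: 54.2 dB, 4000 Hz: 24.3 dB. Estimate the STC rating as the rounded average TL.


Given TL values at each frequency:
  125 Hz: 16.5 dB
  250 Hz: 34.1 dB
  500 Hz: 41.3 dB
  1000 Hz: 18.2 dB
  2000 Hz: 54.2 dB
  4000 Hz: 24.3 dB
Formula: STC ~ round(average of TL values)
Sum = 16.5 + 34.1 + 41.3 + 18.2 + 54.2 + 24.3 = 188.6
Average = 188.6 / 6 = 31.43
Rounded: 31

31


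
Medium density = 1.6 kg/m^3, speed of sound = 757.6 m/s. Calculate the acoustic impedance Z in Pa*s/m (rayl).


Given values:
  rho = 1.6 kg/m^3
  c = 757.6 m/s
Formula: Z = rho * c
Z = 1.6 * 757.6
Z = 1212.16

1212.16 rayl


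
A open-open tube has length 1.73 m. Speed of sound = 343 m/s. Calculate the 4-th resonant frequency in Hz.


Given values:
  Tube type: open-open, L = 1.73 m, c = 343 m/s, n = 4
Formula: f_n = n * c / (2 * L)
Compute 2 * L = 2 * 1.73 = 3.46
f = 4 * 343 / 3.46
f = 396.53

396.53 Hz


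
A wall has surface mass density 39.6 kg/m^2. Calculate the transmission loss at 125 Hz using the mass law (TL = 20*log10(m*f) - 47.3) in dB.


Given values:
  m = 39.6 kg/m^2, f = 125 Hz
Formula: TL = 20 * log10(m * f) - 47.3
Compute m * f = 39.6 * 125 = 4950.0
Compute log10(4950.0) = 3.694605
Compute 20 * 3.694605 = 73.8921
TL = 73.8921 - 47.3 = 26.59

26.59 dB


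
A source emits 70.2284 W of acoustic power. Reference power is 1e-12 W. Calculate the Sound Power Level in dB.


Given values:
  W = 70.2284 W
  W_ref = 1e-12 W
Formula: SWL = 10 * log10(W / W_ref)
Compute ratio: W / W_ref = 70228400000000
Compute log10: log10(70228400000000) = 13.846513
Multiply: SWL = 10 * 13.846513 = 138.47

138.47 dB


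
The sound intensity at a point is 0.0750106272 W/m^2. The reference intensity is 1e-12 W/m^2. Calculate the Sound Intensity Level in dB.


Given values:
  I = 0.0750106272 W/m^2
  I_ref = 1e-12 W/m^2
Formula: SIL = 10 * log10(I / I_ref)
Compute ratio: I / I_ref = 75010627200
Compute log10: log10(75010627200) = 10.875123
Multiply: SIL = 10 * 10.875123 = 108.75

108.75 dB


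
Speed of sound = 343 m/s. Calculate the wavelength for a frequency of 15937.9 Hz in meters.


Given values:
  c = 343 m/s, f = 15937.9 Hz
Formula: lambda = c / f
lambda = 343 / 15937.9
lambda = 0.0215

0.0215 m


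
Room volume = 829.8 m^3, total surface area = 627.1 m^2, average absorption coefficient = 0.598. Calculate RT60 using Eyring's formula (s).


Given values:
  V = 829.8 m^3, S = 627.1 m^2, alpha = 0.598
Formula: RT60 = 0.161 * V / (-S * ln(1 - alpha))
Compute ln(1 - 0.598) = ln(0.402) = -0.911303
Denominator: -627.1 * -0.911303 = 571.4781
Numerator: 0.161 * 829.8 = 133.5978
RT60 = 133.5978 / 571.4781 = 0.234

0.234 s


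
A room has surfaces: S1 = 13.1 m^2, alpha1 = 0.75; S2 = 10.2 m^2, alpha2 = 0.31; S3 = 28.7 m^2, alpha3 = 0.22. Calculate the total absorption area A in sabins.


Given surfaces:
  Surface 1: 13.1 * 0.75 = 9.825
  Surface 2: 10.2 * 0.31 = 3.162
  Surface 3: 28.7 * 0.22 = 6.314
Formula: A = sum(Si * alpha_i)
A = 9.825 + 3.162 + 6.314
A = 19.3

19.3 sabins


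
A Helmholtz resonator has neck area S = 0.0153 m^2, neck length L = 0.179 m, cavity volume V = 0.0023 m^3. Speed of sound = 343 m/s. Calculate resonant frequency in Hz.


Given values:
  S = 0.0153 m^2, L = 0.179 m, V = 0.0023 m^3, c = 343 m/s
Formula: f = (c / (2*pi)) * sqrt(S / (V * L))
Compute V * L = 0.0023 * 0.179 = 0.0004117
Compute S / (V * L) = 0.0153 / 0.0004117 = 37.163
Compute sqrt(37.163) = 6.096146
Compute c / (2*pi) = 343 / 6.283185 = 54.590148
f = 54.590148 * 6.096146 = 332.79

332.79 Hz


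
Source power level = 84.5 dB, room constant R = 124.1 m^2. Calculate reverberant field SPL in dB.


Given values:
  Lw = 84.5 dB, R = 124.1 m^2
Formula: SPL = Lw + 10 * log10(4 / R)
Compute 4 / R = 4 / 124.1 = 0.032232
Compute 10 * log10(0.032232) = -14.9171
SPL = 84.5 + (-14.9171) = 69.58

69.58 dB


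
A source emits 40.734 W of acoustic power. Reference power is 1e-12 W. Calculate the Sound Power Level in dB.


Given values:
  W = 40.734 W
  W_ref = 1e-12 W
Formula: SWL = 10 * log10(W / W_ref)
Compute ratio: W / W_ref = 40734000000000
Compute log10: log10(40734000000000) = 13.609957
Multiply: SWL = 10 * 13.609957 = 136.1

136.1 dB


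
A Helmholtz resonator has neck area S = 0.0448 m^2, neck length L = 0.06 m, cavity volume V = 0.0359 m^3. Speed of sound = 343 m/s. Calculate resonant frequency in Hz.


Given values:
  S = 0.0448 m^2, L = 0.06 m, V = 0.0359 m^3, c = 343 m/s
Formula: f = (c / (2*pi)) * sqrt(S / (V * L))
Compute V * L = 0.0359 * 0.06 = 0.002154
Compute S / (V * L) = 0.0448 / 0.002154 = 20.7985
Compute sqrt(20.7985) = 4.560537
Compute c / (2*pi) = 343 / 6.283185 = 54.590148
f = 54.590148 * 4.560537 = 248.96

248.96 Hz


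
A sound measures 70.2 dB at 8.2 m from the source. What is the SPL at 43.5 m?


Given values:
  SPL1 = 70.2 dB, r1 = 8.2 m, r2 = 43.5 m
Formula: SPL2 = SPL1 - 20 * log10(r2 / r1)
Compute ratio: r2 / r1 = 43.5 / 8.2 = 5.3049
Compute log10: log10(5.3049) = 0.724677
Compute drop: 20 * 0.724677 = 14.4935
SPL2 = 70.2 - 14.4935 = 55.71

55.71 dB


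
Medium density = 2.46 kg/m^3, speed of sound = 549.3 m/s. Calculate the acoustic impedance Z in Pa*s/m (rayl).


Given values:
  rho = 2.46 kg/m^3
  c = 549.3 m/s
Formula: Z = rho * c
Z = 2.46 * 549.3
Z = 1351.28

1351.28 rayl


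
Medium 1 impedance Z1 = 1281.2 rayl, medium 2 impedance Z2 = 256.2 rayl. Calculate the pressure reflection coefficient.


Given values:
  Z1 = 1281.2 rayl, Z2 = 256.2 rayl
Formula: R = (Z2 - Z1) / (Z2 + Z1)
Numerator: Z2 - Z1 = 256.2 - 1281.2 = -1025.0
Denominator: Z2 + Z1 = 256.2 + 1281.2 = 1537.4
R = -1025.0 / 1537.4 = -0.6667

-0.6667


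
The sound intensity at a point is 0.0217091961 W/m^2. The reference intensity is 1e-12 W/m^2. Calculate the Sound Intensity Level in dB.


Given values:
  I = 0.0217091961 W/m^2
  I_ref = 1e-12 W/m^2
Formula: SIL = 10 * log10(I / I_ref)
Compute ratio: I / I_ref = 21709196100
Compute log10: log10(21709196100) = 10.336644
Multiply: SIL = 10 * 10.336644 = 103.37

103.37 dB


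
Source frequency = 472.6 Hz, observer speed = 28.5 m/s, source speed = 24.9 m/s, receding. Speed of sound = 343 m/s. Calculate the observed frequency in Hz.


Given values:
  f_s = 472.6 Hz, v_o = 28.5 m/s, v_s = 24.9 m/s
  Direction: receding
Formula: f_o = f_s * (c - v_o) / (c + v_s)
Numerator: c - v_o = 343 - 28.5 = 314.5
Denominator: c + v_s = 343 + 24.9 = 367.9
f_o = 472.6 * 314.5 / 367.9 = 404.0

404.0 Hz


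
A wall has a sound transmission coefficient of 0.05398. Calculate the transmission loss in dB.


Given values:
  tau = 0.05398
Formula: TL = 10 * log10(1 / tau)
Compute 1 / tau = 1 / 0.05398 = 18.5254
Compute log10(18.5254) = 1.267768
TL = 10 * 1.267768 = 12.68

12.68 dB


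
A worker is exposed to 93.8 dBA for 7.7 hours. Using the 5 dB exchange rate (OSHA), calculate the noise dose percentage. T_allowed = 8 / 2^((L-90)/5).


Given values:
  L = 93.8 dBA, T = 7.7 hours
Formula: T_allowed = 8 / 2^((L - 90) / 5)
Compute exponent: (93.8 - 90) / 5 = 0.76
Compute 2^(0.76) = 1.693491
T_allowed = 8 / 1.693491 = 4.72397 hours
Dose = (T / T_allowed) * 100
Dose = (7.7 / 4.72397) * 100 = 163.0

163.0 %


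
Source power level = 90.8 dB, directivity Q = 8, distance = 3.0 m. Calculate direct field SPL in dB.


Given values:
  Lw = 90.8 dB, Q = 8, r = 3.0 m
Formula: SPL = Lw + 10 * log10(Q / (4 * pi * r^2))
Compute 4 * pi * r^2 = 4 * pi * 3.0^2 = 113.0973
Compute Q / denom = 8 / 113.0973 = 0.07073555
Compute 10 * log10(0.07073555) = -11.5036
SPL = 90.8 + (-11.5036) = 79.3

79.3 dB


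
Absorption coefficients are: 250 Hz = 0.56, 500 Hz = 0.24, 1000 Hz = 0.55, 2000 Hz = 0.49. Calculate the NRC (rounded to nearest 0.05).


Given values:
  a_250 = 0.56, a_500 = 0.24
  a_1000 = 0.55, a_2000 = 0.49
Formula: NRC = (a250 + a500 + a1000 + a2000) / 4
Sum = 0.56 + 0.24 + 0.55 + 0.49 = 1.84
NRC = 1.84 / 4 = 0.46
Rounded to nearest 0.05: 0.45

0.45


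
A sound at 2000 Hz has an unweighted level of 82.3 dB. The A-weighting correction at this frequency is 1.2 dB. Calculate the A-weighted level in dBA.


Given values:
  SPL = 82.3 dB
  A-weighting at 2000 Hz = 1.2 dB
Formula: L_A = SPL + A_weight
L_A = 82.3 + (1.2)
L_A = 83.5

83.5 dBA


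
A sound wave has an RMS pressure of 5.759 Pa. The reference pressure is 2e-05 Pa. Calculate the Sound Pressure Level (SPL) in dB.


Given values:
  p = 5.759 Pa
  p_ref = 2e-05 Pa
Formula: SPL = 20 * log10(p / p_ref)
Compute ratio: p / p_ref = 5.759 / 2e-05 = 287950
Compute log10: log10(287950) = 5.459317
Multiply: SPL = 20 * 5.459317 = 109.19

109.19 dB


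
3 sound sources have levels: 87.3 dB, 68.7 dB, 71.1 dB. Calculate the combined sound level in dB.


Formula: L_total = 10 * log10( sum(10^(Li/10)) )
  Source 1: 10^(87.3/10) = 537031796.3703
  Source 2: 10^(68.7/10) = 7413102.413
  Source 3: 10^(71.1/10) = 12882495.5169
Sum of linear values = 557327394.3002
L_total = 10 * log10(557327394.3002) = 87.46

87.46 dB


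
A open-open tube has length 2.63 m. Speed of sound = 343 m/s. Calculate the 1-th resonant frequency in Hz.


Given values:
  Tube type: open-open, L = 2.63 m, c = 343 m/s, n = 1
Formula: f_n = n * c / (2 * L)
Compute 2 * L = 2 * 2.63 = 5.26
f = 1 * 343 / 5.26
f = 65.21

65.21 Hz


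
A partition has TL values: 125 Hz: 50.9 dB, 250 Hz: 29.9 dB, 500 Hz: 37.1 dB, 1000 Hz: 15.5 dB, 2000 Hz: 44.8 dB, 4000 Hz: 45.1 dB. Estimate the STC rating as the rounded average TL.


Given TL values at each frequency:
  125 Hz: 50.9 dB
  250 Hz: 29.9 dB
  500 Hz: 37.1 dB
  1000 Hz: 15.5 dB
  2000 Hz: 44.8 dB
  4000 Hz: 45.1 dB
Formula: STC ~ round(average of TL values)
Sum = 50.9 + 29.9 + 37.1 + 15.5 + 44.8 + 45.1 = 223.3
Average = 223.3 / 6 = 37.22
Rounded: 37

37


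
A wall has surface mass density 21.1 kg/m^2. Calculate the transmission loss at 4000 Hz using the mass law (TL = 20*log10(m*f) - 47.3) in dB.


Given values:
  m = 21.1 kg/m^2, f = 4000 Hz
Formula: TL = 20 * log10(m * f) - 47.3
Compute m * f = 21.1 * 4000 = 84400.0
Compute log10(84400.0) = 4.926342
Compute 20 * 4.926342 = 98.5268
TL = 98.5268 - 47.3 = 51.23

51.23 dB


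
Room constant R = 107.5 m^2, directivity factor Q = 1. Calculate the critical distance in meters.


Given values:
  R = 107.5 m^2, Q = 1
Formula: d_c = 0.141 * sqrt(Q * R)
Compute Q * R = 1 * 107.5 = 107.5
Compute sqrt(107.5) = 10.3682
d_c = 0.141 * 10.3682 = 1.462

1.462 m


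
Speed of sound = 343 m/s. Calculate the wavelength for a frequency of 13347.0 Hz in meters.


Given values:
  c = 343 m/s, f = 13347.0 Hz
Formula: lambda = c / f
lambda = 343 / 13347.0
lambda = 0.0257

0.0257 m


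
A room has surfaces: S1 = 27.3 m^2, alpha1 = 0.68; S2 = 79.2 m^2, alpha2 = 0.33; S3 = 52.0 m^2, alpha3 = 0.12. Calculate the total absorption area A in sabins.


Given surfaces:
  Surface 1: 27.3 * 0.68 = 18.564
  Surface 2: 79.2 * 0.33 = 26.136
  Surface 3: 52.0 * 0.12 = 6.24
Formula: A = sum(Si * alpha_i)
A = 18.564 + 26.136 + 6.24
A = 50.94

50.94 sabins


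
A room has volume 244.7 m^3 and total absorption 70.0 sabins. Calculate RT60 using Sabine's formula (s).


Given values:
  V = 244.7 m^3
  A = 70.0 sabins
Formula: RT60 = 0.161 * V / A
Numerator: 0.161 * 244.7 = 39.3967
RT60 = 39.3967 / 70.0 = 0.563

0.563 s


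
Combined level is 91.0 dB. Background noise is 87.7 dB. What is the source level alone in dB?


Given values:
  L_total = 91.0 dB, L_bg = 87.7 dB
Formula: L_source = 10 * log10(10^(L_total/10) - 10^(L_bg/10))
Convert to linear:
  10^(91.0/10) = 1258925411.7942
  10^(87.7/10) = 588843655.3556
Difference: 1258925411.7942 - 588843655.3556 = 670081756.4386
L_source = 10 * log10(670081756.4386) = 88.26

88.26 dB


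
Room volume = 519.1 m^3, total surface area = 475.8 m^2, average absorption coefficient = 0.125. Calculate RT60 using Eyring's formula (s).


Given values:
  V = 519.1 m^3, S = 475.8 m^2, alpha = 0.125
Formula: RT60 = 0.161 * V / (-S * ln(1 - alpha))
Compute ln(1 - 0.125) = ln(0.875) = -0.133531
Denominator: -475.8 * -0.133531 = 63.534
Numerator: 0.161 * 519.1 = 83.5751
RT60 = 83.5751 / 63.534 = 1.315

1.315 s


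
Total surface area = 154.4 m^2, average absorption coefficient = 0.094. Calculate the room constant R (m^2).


Given values:
  S = 154.4 m^2, alpha = 0.094
Formula: R = S * alpha / (1 - alpha)
Numerator: 154.4 * 0.094 = 14.5136
Denominator: 1 - 0.094 = 0.906
R = 14.5136 / 0.906 = 16.02

16.02 m^2


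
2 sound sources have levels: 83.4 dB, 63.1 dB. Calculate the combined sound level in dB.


Formula: L_total = 10 * log10( sum(10^(Li/10)) )
  Source 1: 10^(83.4/10) = 218776162.395
  Source 2: 10^(63.1/10) = 2041737.9447
Sum of linear values = 220817900.3397
L_total = 10 * log10(220817900.3397) = 83.44

83.44 dB


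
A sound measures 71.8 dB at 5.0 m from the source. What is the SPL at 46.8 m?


Given values:
  SPL1 = 71.8 dB, r1 = 5.0 m, r2 = 46.8 m
Formula: SPL2 = SPL1 - 20 * log10(r2 / r1)
Compute ratio: r2 / r1 = 46.8 / 5.0 = 9.36
Compute log10: log10(9.36) = 0.971276
Compute drop: 20 * 0.971276 = 19.4255
SPL2 = 71.8 - 19.4255 = 52.37

52.37 dB


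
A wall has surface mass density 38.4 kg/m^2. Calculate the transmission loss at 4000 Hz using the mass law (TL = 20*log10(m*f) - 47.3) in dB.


Given values:
  m = 38.4 kg/m^2, f = 4000 Hz
Formula: TL = 20 * log10(m * f) - 47.3
Compute m * f = 38.4 * 4000 = 153600.0
Compute log10(153600.0) = 5.186391
Compute 20 * 5.186391 = 103.7278
TL = 103.7278 - 47.3 = 56.43

56.43 dB


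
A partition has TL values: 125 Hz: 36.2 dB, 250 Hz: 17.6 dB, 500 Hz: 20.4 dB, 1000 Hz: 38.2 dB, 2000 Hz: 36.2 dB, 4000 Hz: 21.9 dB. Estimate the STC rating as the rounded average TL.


Given TL values at each frequency:
  125 Hz: 36.2 dB
  250 Hz: 17.6 dB
  500 Hz: 20.4 dB
  1000 Hz: 38.2 dB
  2000 Hz: 36.2 dB
  4000 Hz: 21.9 dB
Formula: STC ~ round(average of TL values)
Sum = 36.2 + 17.6 + 20.4 + 38.2 + 36.2 + 21.9 = 170.5
Average = 170.5 / 6 = 28.42
Rounded: 28

28


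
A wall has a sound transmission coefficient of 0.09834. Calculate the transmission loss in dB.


Given values:
  tau = 0.09834
Formula: TL = 10 * log10(1 / tau)
Compute 1 / tau = 1 / 0.09834 = 10.1688
Compute log10(10.1688) = 1.00727
TL = 10 * 1.00727 = 10.07

10.07 dB


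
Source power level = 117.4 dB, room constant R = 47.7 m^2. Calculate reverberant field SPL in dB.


Given values:
  Lw = 117.4 dB, R = 47.7 m^2
Formula: SPL = Lw + 10 * log10(4 / R)
Compute 4 / R = 4 / 47.7 = 0.083857
Compute 10 * log10(0.083857) = -10.7646
SPL = 117.4 + (-10.7646) = 106.64

106.64 dB


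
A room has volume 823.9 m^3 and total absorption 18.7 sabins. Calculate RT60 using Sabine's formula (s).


Given values:
  V = 823.9 m^3
  A = 18.7 sabins
Formula: RT60 = 0.161 * V / A
Numerator: 0.161 * 823.9 = 132.6479
RT60 = 132.6479 / 18.7 = 7.093

7.093 s


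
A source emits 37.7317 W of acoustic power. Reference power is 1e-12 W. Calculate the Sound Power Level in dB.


Given values:
  W = 37.7317 W
  W_ref = 1e-12 W
Formula: SWL = 10 * log10(W / W_ref)
Compute ratio: W / W_ref = 37731700000000
Compute log10: log10(37731700000000) = 13.576706
Multiply: SWL = 10 * 13.576706 = 135.77

135.77 dB


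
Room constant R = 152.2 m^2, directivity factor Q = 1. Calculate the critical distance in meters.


Given values:
  R = 152.2 m^2, Q = 1
Formula: d_c = 0.141 * sqrt(Q * R)
Compute Q * R = 1 * 152.2 = 152.2
Compute sqrt(152.2) = 12.3369
d_c = 0.141 * 12.3369 = 1.74

1.74 m


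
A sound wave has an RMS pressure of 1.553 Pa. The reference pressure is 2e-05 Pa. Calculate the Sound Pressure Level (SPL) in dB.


Given values:
  p = 1.553 Pa
  p_ref = 2e-05 Pa
Formula: SPL = 20 * log10(p / p_ref)
Compute ratio: p / p_ref = 1.553 / 2e-05 = 77650
Compute log10: log10(77650) = 4.890141
Multiply: SPL = 20 * 4.890141 = 97.8

97.8 dB


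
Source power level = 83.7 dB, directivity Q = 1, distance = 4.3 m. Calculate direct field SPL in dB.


Given values:
  Lw = 83.7 dB, Q = 1, r = 4.3 m
Formula: SPL = Lw + 10 * log10(Q / (4 * pi * r^2))
Compute 4 * pi * r^2 = 4 * pi * 4.3^2 = 232.3522
Compute Q / denom = 1 / 232.3522 = 0.00430381
Compute 10 * log10(0.00430381) = -23.6615
SPL = 83.7 + (-23.6615) = 60.04

60.04 dB


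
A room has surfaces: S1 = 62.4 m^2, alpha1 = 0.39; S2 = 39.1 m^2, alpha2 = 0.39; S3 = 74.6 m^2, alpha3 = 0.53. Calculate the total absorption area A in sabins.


Given surfaces:
  Surface 1: 62.4 * 0.39 = 24.336
  Surface 2: 39.1 * 0.39 = 15.249
  Surface 3: 74.6 * 0.53 = 39.538
Formula: A = sum(Si * alpha_i)
A = 24.336 + 15.249 + 39.538
A = 79.12

79.12 sabins


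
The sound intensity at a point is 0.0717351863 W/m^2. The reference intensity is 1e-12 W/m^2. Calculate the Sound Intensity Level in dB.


Given values:
  I = 0.0717351863 W/m^2
  I_ref = 1e-12 W/m^2
Formula: SIL = 10 * log10(I / I_ref)
Compute ratio: I / I_ref = 71735186300
Compute log10: log10(71735186300) = 10.855732
Multiply: SIL = 10 * 10.855732 = 108.56

108.56 dB


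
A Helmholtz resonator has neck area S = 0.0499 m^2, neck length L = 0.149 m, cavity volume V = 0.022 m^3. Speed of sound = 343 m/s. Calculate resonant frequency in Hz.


Given values:
  S = 0.0499 m^2, L = 0.149 m, V = 0.022 m^3, c = 343 m/s
Formula: f = (c / (2*pi)) * sqrt(S / (V * L))
Compute V * L = 0.022 * 0.149 = 0.003278
Compute S / (V * L) = 0.0499 / 0.003278 = 15.2227
Compute sqrt(15.2227) = 3.901628
Compute c / (2*pi) = 343 / 6.283185 = 54.590148
f = 54.590148 * 3.901628 = 212.99

212.99 Hz


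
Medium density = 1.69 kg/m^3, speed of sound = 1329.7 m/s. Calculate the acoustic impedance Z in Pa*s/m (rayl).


Given values:
  rho = 1.69 kg/m^3
  c = 1329.7 m/s
Formula: Z = rho * c
Z = 1.69 * 1329.7
Z = 2247.19

2247.19 rayl


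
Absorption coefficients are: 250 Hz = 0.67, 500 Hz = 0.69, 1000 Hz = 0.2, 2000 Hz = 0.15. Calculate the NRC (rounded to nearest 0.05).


Given values:
  a_250 = 0.67, a_500 = 0.69
  a_1000 = 0.2, a_2000 = 0.15
Formula: NRC = (a250 + a500 + a1000 + a2000) / 4
Sum = 0.67 + 0.69 + 0.2 + 0.15 = 1.71
NRC = 1.71 / 4 = 0.4275
Rounded to nearest 0.05: 0.45

0.45


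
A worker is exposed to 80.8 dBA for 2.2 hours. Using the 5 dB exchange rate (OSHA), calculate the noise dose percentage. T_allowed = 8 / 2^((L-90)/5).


Given values:
  L = 80.8 dBA, T = 2.2 hours
Formula: T_allowed = 8 / 2^((L - 90) / 5)
Compute exponent: (80.8 - 90) / 5 = -1.84
Compute 2^(-1.84) = 0.279322
T_allowed = 8 / 0.279322 = 28.64078 hours
Dose = (T / T_allowed) * 100
Dose = (2.2 / 28.64078) * 100 = 7.68

7.68 %


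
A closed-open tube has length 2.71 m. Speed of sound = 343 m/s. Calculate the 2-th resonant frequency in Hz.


Given values:
  Tube type: closed-open, L = 2.71 m, c = 343 m/s, n = 2
Formula: f_n = (2n - 1) * c / (4 * L)
Compute 2n - 1 = 2*2 - 1 = 3
Compute 4 * L = 4 * 2.71 = 10.84
f = 3 * 343 / 10.84
f = 94.93

94.93 Hz


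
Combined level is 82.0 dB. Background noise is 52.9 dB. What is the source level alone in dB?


Given values:
  L_total = 82.0 dB, L_bg = 52.9 dB
Formula: L_source = 10 * log10(10^(L_total/10) - 10^(L_bg/10))
Convert to linear:
  10^(82.0/10) = 158489319.2461
  10^(52.9/10) = 194984.46
Difference: 158489319.2461 - 194984.46 = 158294334.7861
L_source = 10 * log10(158294334.7861) = 81.99

81.99 dB


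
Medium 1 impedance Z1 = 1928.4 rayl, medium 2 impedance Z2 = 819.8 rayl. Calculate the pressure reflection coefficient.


Given values:
  Z1 = 1928.4 rayl, Z2 = 819.8 rayl
Formula: R = (Z2 - Z1) / (Z2 + Z1)
Numerator: Z2 - Z1 = 819.8 - 1928.4 = -1108.6
Denominator: Z2 + Z1 = 819.8 + 1928.4 = 2748.2
R = -1108.6 / 2748.2 = -0.4034

-0.4034


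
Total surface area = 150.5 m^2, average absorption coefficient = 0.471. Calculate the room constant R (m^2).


Given values:
  S = 150.5 m^2, alpha = 0.471
Formula: R = S * alpha / (1 - alpha)
Numerator: 150.5 * 0.471 = 70.8855
Denominator: 1 - 0.471 = 0.529
R = 70.8855 / 0.529 = 134.0

134.0 m^2


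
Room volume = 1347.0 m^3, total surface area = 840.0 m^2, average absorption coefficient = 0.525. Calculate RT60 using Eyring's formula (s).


Given values:
  V = 1347.0 m^3, S = 840.0 m^2, alpha = 0.525
Formula: RT60 = 0.161 * V / (-S * ln(1 - alpha))
Compute ln(1 - 0.525) = ln(0.475) = -0.74444
Denominator: -840.0 * -0.74444 = 625.3296
Numerator: 0.161 * 1347.0 = 216.867
RT60 = 216.867 / 625.3296 = 0.347

0.347 s


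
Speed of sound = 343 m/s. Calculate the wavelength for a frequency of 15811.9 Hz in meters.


Given values:
  c = 343 m/s, f = 15811.9 Hz
Formula: lambda = c / f
lambda = 343 / 15811.9
lambda = 0.0217

0.0217 m


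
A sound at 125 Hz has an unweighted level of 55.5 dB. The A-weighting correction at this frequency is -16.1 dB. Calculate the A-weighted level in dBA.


Given values:
  SPL = 55.5 dB
  A-weighting at 125 Hz = -16.1 dB
Formula: L_A = SPL + A_weight
L_A = 55.5 + (-16.1)
L_A = 39.4

39.4 dBA


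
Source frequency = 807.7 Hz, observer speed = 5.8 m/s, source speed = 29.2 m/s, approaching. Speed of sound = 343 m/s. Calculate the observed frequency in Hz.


Given values:
  f_s = 807.7 Hz, v_o = 5.8 m/s, v_s = 29.2 m/s
  Direction: approaching
Formula: f_o = f_s * (c + v_o) / (c - v_s)
Numerator: c + v_o = 343 + 5.8 = 348.8
Denominator: c - v_s = 343 - 29.2 = 313.8
f_o = 807.7 * 348.8 / 313.8 = 897.79

897.79 Hz


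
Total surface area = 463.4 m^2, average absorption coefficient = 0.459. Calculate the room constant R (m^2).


Given values:
  S = 463.4 m^2, alpha = 0.459
Formula: R = S * alpha / (1 - alpha)
Numerator: 463.4 * 0.459 = 212.7006
Denominator: 1 - 0.459 = 0.541
R = 212.7006 / 0.541 = 393.16

393.16 m^2


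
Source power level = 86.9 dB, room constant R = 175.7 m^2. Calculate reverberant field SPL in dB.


Given values:
  Lw = 86.9 dB, R = 175.7 m^2
Formula: SPL = Lw + 10 * log10(4 / R)
Compute 4 / R = 4 / 175.7 = 0.022766
Compute 10 * log10(0.022766) = -16.4271
SPL = 86.9 + (-16.4271) = 70.47

70.47 dB


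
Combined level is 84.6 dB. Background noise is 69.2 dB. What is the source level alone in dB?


Given values:
  L_total = 84.6 dB, L_bg = 69.2 dB
Formula: L_source = 10 * log10(10^(L_total/10) - 10^(L_bg/10))
Convert to linear:
  10^(84.6/10) = 288403150.3127
  10^(69.2/10) = 8317637.711
Difference: 288403150.3127 - 8317637.711 = 280085512.6017
L_source = 10 * log10(280085512.6017) = 84.47

84.47 dB


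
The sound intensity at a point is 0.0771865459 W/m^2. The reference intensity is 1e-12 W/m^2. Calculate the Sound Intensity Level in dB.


Given values:
  I = 0.0771865459 W/m^2
  I_ref = 1e-12 W/m^2
Formula: SIL = 10 * log10(I / I_ref)
Compute ratio: I / I_ref = 77186545900
Compute log10: log10(77186545900) = 10.887542
Multiply: SIL = 10 * 10.887542 = 108.88

108.88 dB


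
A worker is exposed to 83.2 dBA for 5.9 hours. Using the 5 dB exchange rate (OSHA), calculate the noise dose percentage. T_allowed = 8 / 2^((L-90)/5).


Given values:
  L = 83.2 dBA, T = 5.9 hours
Formula: T_allowed = 8 / 2^((L - 90) / 5)
Compute exponent: (83.2 - 90) / 5 = -1.36
Compute 2^(-1.36) = 0.389582
T_allowed = 8 / 0.389582 = 20.53483 hours
Dose = (T / T_allowed) * 100
Dose = (5.9 / 20.53483) * 100 = 28.73

28.73 %


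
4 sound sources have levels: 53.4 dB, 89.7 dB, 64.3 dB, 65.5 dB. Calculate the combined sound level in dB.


Formula: L_total = 10 * log10( sum(10^(Li/10)) )
  Source 1: 10^(53.4/10) = 218776.1624
  Source 2: 10^(89.7/10) = 933254300.797
  Source 3: 10^(64.3/10) = 2691534.8039
  Source 4: 10^(65.5/10) = 3548133.8923
Sum of linear values = 939712745.6556
L_total = 10 * log10(939712745.6556) = 89.73

89.73 dB


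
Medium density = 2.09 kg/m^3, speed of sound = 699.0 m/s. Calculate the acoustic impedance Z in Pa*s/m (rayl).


Given values:
  rho = 2.09 kg/m^3
  c = 699.0 m/s
Formula: Z = rho * c
Z = 2.09 * 699.0
Z = 1460.91

1460.91 rayl


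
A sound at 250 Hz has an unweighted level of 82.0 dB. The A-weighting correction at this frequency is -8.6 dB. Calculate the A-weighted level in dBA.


Given values:
  SPL = 82.0 dB
  A-weighting at 250 Hz = -8.6 dB
Formula: L_A = SPL + A_weight
L_A = 82.0 + (-8.6)
L_A = 73.4

73.4 dBA


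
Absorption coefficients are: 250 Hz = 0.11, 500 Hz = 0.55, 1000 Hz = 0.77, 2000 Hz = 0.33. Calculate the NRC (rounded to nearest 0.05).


Given values:
  a_250 = 0.11, a_500 = 0.55
  a_1000 = 0.77, a_2000 = 0.33
Formula: NRC = (a250 + a500 + a1000 + a2000) / 4
Sum = 0.11 + 0.55 + 0.77 + 0.33 = 1.76
NRC = 1.76 / 4 = 0.44
Rounded to nearest 0.05: 0.45

0.45


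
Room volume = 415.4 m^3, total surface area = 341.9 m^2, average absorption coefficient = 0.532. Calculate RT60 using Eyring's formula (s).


Given values:
  V = 415.4 m^3, S = 341.9 m^2, alpha = 0.532
Formula: RT60 = 0.161 * V / (-S * ln(1 - alpha))
Compute ln(1 - 0.532) = ln(0.468) = -0.759287
Denominator: -341.9 * -0.759287 = 259.6002
Numerator: 0.161 * 415.4 = 66.8794
RT60 = 66.8794 / 259.6002 = 0.258

0.258 s


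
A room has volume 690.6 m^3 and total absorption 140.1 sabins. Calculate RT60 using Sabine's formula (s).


Given values:
  V = 690.6 m^3
  A = 140.1 sabins
Formula: RT60 = 0.161 * V / A
Numerator: 0.161 * 690.6 = 111.1866
RT60 = 111.1866 / 140.1 = 0.794

0.794 s


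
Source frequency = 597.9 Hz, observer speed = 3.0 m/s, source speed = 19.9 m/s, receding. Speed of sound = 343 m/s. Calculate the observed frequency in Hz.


Given values:
  f_s = 597.9 Hz, v_o = 3.0 m/s, v_s = 19.9 m/s
  Direction: receding
Formula: f_o = f_s * (c - v_o) / (c + v_s)
Numerator: c - v_o = 343 - 3.0 = 340.0
Denominator: c + v_s = 343 + 19.9 = 362.9
f_o = 597.9 * 340.0 / 362.9 = 560.17

560.17 Hz
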